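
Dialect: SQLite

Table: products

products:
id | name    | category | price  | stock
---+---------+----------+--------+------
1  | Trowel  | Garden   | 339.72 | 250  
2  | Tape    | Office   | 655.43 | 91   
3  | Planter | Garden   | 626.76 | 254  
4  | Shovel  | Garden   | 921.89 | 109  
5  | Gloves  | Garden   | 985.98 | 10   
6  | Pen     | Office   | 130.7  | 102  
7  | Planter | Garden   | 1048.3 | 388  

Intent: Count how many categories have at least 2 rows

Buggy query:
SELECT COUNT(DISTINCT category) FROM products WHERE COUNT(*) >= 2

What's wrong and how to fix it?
Bug: WHERE filters individual rows, not groups, so a group-level COUNT is invalid there

Fix: Use a subquery that GROUPs and filters with HAVING, then count its rows

Corrected query:
SELECT COUNT(*) FROM (SELECT category FROM products GROUP BY category HAVING COUNT(*) >= 2)

Result:
COUNT(*)
--------
2       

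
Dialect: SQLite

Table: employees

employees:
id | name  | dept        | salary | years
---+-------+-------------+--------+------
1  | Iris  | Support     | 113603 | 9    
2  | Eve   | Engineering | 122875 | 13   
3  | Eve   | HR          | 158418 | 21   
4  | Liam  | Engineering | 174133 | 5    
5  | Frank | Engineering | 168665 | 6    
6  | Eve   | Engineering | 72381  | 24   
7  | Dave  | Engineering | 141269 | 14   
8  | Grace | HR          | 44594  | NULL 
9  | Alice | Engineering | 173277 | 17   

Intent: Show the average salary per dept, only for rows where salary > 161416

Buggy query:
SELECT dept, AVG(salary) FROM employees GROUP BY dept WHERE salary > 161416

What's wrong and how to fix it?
Bug: WHERE cannot follow GROUP BY

Fix: Place WHERE between FROM and GROUP BY

Corrected query:
SELECT dept, AVG(salary) FROM employees WHERE salary > 161416 GROUP BY dept

Result:
dept        | AVG(salary)
------------+------------
Engineering | 172025     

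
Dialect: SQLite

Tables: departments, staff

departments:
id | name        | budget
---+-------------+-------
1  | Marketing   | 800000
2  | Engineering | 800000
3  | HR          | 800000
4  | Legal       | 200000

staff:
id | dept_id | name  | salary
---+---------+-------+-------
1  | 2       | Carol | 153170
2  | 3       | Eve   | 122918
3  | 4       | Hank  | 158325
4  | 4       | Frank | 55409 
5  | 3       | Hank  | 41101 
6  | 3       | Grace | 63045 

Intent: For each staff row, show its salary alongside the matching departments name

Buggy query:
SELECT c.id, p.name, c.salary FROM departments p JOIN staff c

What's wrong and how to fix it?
Bug: Missing join condition: each staff row is matched to all departments rows instead of just its own

Fix: Specify the join condition linking the foreign key to the parent id

Corrected query:
SELECT c.id, p.name, c.salary FROM departments p JOIN staff c ON c.dept_id = p.id

Result:
id | name        | salary
---+-------------+-------
1  | Engineering | 153170
2  | HR          | 122918
3  | Legal       | 158325
4  | Legal       | 55409 
5  | HR          | 41101 
6  | HR          | 63045 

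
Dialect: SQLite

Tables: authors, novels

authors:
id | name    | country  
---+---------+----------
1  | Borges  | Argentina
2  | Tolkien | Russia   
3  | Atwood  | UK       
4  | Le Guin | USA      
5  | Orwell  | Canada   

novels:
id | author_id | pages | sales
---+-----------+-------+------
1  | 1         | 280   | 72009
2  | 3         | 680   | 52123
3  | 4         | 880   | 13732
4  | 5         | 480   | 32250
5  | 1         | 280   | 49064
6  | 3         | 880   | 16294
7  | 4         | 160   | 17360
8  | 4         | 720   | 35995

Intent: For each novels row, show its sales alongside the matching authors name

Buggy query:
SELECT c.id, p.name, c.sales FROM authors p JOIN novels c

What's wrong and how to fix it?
Bug: Missing join condition: each novels row is matched to all authors rows instead of just its own

Fix: Specify the join condition linking the foreign key to the parent id

Corrected query:
SELECT c.id, p.name, c.sales FROM authors p JOIN novels c ON c.author_id = p.id

Result:
id | name    | sales
---+---------+------
1  | Borges  | 72009
2  | Atwood  | 52123
3  | Le Guin | 13732
4  | Orwell  | 32250
5  | Borges  | 49064
6  | Atwood  | 16294
7  | Le Guin | 17360
8  | Le Guin | 35995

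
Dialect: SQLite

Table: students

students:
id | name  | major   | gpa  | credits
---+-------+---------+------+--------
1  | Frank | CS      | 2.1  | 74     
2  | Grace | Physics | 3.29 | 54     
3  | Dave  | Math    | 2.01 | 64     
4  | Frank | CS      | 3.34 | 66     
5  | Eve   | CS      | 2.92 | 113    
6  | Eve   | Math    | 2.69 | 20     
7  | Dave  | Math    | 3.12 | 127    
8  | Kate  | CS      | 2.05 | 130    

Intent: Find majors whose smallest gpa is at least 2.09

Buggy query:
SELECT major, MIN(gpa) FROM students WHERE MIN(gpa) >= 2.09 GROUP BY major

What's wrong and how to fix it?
Bug: Aggregates like MIN are computed per group after WHERE runs

Fix: Use HAVING for the per-group MIN condition

Corrected query:
SELECT major, MIN(gpa) FROM students GROUP BY major HAVING MIN(gpa) >= 2.09

Result:
major   | MIN(gpa)
--------+---------
Physics | 3.29    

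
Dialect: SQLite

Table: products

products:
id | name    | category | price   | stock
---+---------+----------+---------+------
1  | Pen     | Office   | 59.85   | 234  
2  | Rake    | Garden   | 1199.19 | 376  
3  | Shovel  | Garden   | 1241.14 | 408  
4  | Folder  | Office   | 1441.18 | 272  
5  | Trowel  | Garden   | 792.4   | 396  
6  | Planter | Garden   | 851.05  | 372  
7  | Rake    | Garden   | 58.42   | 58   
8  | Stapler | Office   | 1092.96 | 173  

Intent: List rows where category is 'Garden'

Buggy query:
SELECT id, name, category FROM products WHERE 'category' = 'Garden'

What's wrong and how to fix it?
Bug: Single quotes denote string literals in SQL; the column name is being compared as a constant string

Fix: Remove the quotes around the column name (or use double quotes for an identifier)

Corrected query:
SELECT id, name, category FROM products WHERE category = 'Garden'

Result:
id | name    | category
---+---------+---------
2  | Rake    | Garden  
3  | Shovel  | Garden  
5  | Trowel  | Garden  
6  | Planter | Garden  
7  | Rake    | Garden  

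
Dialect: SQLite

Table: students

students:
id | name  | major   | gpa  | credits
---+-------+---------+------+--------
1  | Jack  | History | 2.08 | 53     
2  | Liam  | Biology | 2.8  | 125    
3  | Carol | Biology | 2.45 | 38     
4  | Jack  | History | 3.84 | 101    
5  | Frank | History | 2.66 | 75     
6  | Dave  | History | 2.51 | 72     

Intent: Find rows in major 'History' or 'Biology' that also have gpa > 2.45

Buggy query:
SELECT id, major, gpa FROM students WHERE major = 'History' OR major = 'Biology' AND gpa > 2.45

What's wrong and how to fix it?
Bug: AND binds tighter than OR, so this parses as major = 'History' OR (major = 'Biology' AND gpa > 2.45)

Fix: Group the OR with parentheses (or use IN), then AND the threshold

Corrected query:
SELECT id, major, gpa FROM students WHERE (major = 'History' OR major = 'Biology') AND gpa > 2.45

Result:
id | major   | gpa 
---+---------+-----
2  | Biology | 2.8 
4  | History | 3.84
5  | History | 2.66
6  | History | 2.51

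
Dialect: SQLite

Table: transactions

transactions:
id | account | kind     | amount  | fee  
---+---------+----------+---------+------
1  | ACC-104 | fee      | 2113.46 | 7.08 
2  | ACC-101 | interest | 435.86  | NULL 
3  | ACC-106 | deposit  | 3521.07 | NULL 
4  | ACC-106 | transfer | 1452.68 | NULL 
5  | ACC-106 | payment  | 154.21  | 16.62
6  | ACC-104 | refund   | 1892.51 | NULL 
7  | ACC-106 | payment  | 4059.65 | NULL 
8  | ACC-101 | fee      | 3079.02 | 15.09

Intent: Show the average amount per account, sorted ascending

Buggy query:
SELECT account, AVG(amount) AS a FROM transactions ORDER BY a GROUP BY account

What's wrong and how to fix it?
Bug: ORDER BY appears before GROUP BY; SQL clause order requires GROUP BY first

Fix: Reorder: SELECT … FROM … GROUP BY … ORDER BY …

Corrected query:
SELECT account, AVG(amount) AS a FROM transactions GROUP BY account ORDER BY a

Result:
account | a        
--------+----------
ACC-101 | 1757.44  
ACC-104 | 2002.985 
ACC-106 | 2296.9025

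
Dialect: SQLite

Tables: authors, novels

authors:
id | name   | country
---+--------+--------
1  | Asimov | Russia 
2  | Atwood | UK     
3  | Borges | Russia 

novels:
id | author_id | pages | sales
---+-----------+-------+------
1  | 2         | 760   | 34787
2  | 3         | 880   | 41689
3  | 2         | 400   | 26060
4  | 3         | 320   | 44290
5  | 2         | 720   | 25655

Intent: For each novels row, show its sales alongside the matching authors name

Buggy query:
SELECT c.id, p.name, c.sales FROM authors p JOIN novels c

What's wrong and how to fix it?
Bug: JOIN with no ON clause produces a cartesian product; every novels row pairs with every authors row

Fix: Specify the join condition linking the foreign key to the parent id

Corrected query:
SELECT c.id, p.name, c.sales FROM authors p JOIN novels c ON c.author_id = p.id

Result:
id | name   | sales
---+--------+------
1  | Atwood | 34787
2  | Borges | 41689
3  | Atwood | 26060
4  | Borges | 44290
5  | Atwood | 25655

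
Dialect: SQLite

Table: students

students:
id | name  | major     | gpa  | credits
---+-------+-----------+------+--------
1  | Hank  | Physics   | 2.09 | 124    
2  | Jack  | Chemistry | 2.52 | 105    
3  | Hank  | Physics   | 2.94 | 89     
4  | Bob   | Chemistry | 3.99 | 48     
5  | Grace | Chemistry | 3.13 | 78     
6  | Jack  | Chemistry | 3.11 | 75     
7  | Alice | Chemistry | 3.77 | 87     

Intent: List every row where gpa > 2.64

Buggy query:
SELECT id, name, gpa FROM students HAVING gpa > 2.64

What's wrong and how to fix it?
Bug: HAVING filters the output of aggregation, but this query has no GROUP BY and no aggregate functions, so SQLite rejects it (HAVING clause on a non-aggregate query); the condition here is per row

Fix: Use WHERE for row-level filtering

Corrected query:
SELECT id, name, gpa FROM students WHERE gpa > 2.64

Result:
id | name  | gpa 
---+-------+-----
3  | Hank  | 2.94
4  | Bob   | 3.99
5  | Grace | 3.13
6  | Jack  | 3.11
7  | Alice | 3.77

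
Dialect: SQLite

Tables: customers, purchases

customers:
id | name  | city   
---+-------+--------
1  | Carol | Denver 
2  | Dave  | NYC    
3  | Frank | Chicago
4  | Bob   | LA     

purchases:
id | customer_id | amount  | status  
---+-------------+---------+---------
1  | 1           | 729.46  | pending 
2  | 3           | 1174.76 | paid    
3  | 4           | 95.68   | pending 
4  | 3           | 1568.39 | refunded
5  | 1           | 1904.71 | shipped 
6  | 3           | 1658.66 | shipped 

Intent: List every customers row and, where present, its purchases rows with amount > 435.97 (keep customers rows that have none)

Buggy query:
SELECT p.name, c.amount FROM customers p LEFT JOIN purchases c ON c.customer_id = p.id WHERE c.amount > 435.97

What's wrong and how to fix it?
Bug: Filtering c.amount in WHERE discards the NULL rows produced by LEFT JOIN, turning it into an inner join

Fix: Move the right-table condition into the ON clause so unmatched parents are kept

Corrected query:
SELECT p.name, c.amount FROM customers p LEFT JOIN purchases c ON c.customer_id = p.id AND c.amount > 435.97

Result:
name  | amount 
------+--------
Carol | 729.46 
Carol | 1904.71
Dave  | NULL   
Frank | 1174.76
Frank | 1568.39
Frank | 1658.66
Bob   | NULL   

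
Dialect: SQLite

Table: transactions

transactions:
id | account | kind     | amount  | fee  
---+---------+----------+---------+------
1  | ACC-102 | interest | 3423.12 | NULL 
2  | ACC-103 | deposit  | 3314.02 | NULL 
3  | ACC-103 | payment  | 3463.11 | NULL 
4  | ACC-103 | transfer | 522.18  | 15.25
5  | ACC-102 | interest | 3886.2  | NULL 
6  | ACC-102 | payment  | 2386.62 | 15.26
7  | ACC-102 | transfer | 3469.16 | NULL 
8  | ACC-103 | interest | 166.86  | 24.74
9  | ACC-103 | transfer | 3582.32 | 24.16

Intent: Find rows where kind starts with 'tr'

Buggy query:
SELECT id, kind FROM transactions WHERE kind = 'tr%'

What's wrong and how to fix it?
Bug: '=' compares the literal string including the % character; pattern matching needs LIKE

Fix: Use LIKE for wildcard pattern matching

Corrected query:
SELECT id, kind FROM transactions WHERE kind LIKE 'tr%'

Result:
id | kind    
---+---------
4  | transfer
7  | transfer
9  | transfer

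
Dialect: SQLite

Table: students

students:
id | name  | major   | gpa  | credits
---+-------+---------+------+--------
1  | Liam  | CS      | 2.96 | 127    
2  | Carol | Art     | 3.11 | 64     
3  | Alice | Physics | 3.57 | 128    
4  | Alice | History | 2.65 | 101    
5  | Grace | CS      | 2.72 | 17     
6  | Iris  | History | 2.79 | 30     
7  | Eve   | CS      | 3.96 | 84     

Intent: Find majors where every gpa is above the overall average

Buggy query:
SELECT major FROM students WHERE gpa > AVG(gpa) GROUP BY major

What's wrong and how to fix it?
Bug: AVG() is an aggregate; it can't sit directly in WHERE

Fix: Compute the overall average in a scalar subquery and compare each group's MIN against it in HAVING

Corrected query:
SELECT major FROM students GROUP BY major HAVING MIN(gpa) > (SELECT AVG(gpa) FROM students)

Result:
major  
-------
Art    
Physics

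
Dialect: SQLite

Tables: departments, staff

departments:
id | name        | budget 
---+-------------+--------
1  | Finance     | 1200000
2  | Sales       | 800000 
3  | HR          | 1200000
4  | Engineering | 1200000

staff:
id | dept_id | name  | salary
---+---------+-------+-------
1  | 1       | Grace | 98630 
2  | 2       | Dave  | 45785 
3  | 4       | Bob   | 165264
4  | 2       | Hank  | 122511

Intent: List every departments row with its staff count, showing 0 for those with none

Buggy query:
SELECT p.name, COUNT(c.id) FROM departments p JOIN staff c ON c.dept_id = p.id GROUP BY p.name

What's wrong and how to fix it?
Bug: INNER JOIN drops departments rows that have no matching staff rows

Fix: Use LEFT JOIN so parents without children still appear (COUNT(c.id) gives 0)

Corrected query:
SELECT p.name, COUNT(c.id) FROM departments p LEFT JOIN staff c ON c.dept_id = p.id GROUP BY p.name

Result:
name        | COUNT(c.id)
------------+------------
Engineering | 1          
Finance     | 1          
HR          | 0          
Sales       | 2          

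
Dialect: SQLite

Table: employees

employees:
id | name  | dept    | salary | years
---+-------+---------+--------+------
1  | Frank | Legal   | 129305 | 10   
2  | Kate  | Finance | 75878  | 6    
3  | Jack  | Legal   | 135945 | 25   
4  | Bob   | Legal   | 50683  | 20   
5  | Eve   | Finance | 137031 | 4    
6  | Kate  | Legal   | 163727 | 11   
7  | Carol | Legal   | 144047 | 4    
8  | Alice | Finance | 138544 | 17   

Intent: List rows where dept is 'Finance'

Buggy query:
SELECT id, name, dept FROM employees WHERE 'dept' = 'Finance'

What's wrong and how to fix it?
Bug: Single quotes denote string literals in SQL; the column name is being compared as a constant string

Fix: Reference the column as dept without single quotes

Corrected query:
SELECT id, name, dept FROM employees WHERE dept = 'Finance'

Result:
id | name  | dept   
---+-------+--------
2  | Kate  | Finance
5  | Eve   | Finance
8  | Alice | Finance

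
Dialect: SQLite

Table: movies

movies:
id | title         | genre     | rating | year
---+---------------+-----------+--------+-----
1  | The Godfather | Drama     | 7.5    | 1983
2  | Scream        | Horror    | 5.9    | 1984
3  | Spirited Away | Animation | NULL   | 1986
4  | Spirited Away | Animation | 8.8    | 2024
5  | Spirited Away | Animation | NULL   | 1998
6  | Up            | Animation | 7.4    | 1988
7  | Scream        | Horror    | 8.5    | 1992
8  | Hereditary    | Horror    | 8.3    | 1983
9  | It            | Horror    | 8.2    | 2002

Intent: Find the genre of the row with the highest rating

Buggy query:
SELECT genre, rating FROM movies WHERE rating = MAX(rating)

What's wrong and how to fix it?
Bug: MAX(rating) is an aggregate and cannot be used directly in WHERE

Fix: Use a subquery: WHERE rating = (SELECT MAX(rating) FROM movies)

Corrected query:
SELECT genre, rating FROM movies WHERE rating = (SELECT MAX(rating) FROM movies)

Result:
genre     | rating
----------+-------
Animation | 8.8   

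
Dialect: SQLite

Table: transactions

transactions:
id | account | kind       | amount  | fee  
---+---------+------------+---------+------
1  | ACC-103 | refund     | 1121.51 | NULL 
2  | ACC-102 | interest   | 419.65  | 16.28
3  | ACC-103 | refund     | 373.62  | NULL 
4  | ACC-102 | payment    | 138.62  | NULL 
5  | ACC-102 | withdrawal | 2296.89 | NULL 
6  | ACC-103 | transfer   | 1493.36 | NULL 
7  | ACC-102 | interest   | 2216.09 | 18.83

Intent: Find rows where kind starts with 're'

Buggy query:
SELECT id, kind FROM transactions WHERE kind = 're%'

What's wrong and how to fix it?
Bug: '=' compares the literal string including the % character; pattern matching needs LIKE

Fix: Use LIKE for wildcard pattern matching

Corrected query:
SELECT id, kind FROM transactions WHERE kind LIKE 're%'

Result:
id | kind  
---+-------
1  | refund
3  | refund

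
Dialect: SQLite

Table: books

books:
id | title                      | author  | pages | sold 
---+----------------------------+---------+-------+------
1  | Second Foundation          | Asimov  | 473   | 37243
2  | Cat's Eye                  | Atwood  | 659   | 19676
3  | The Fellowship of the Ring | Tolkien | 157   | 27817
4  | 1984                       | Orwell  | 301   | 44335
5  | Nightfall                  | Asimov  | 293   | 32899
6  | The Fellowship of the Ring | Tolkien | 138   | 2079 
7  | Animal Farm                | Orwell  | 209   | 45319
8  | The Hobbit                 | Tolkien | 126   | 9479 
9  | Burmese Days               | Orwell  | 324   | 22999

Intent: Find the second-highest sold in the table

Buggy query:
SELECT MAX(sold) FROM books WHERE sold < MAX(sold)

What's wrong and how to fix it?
Bug: The inner MAX is an aggregate inside WHERE, which is not allowed

Fix: Compute the overall MAX in a subquery, then take MAX of rows below it

Corrected query:
SELECT MAX(sold) FROM books WHERE sold < (SELECT MAX(sold) FROM books)

Result:
MAX(sold)
---------
44335    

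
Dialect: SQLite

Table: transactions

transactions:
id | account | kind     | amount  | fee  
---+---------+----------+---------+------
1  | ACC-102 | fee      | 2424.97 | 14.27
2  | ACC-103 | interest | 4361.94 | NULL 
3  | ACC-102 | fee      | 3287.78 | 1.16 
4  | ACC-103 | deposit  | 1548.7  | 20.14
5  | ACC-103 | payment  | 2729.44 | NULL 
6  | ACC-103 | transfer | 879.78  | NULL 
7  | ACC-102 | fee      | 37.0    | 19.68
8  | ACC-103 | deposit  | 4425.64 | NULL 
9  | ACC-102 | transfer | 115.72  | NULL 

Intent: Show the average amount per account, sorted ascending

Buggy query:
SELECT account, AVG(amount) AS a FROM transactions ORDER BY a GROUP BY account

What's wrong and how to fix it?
Bug: GROUP BY must precede ORDER BY

Fix: Move ORDER BY to the end, after GROUP BY

Corrected query:
SELECT account, AVG(amount) AS a FROM transactions GROUP BY account ORDER BY a

Result:
account | a        
--------+----------
ACC-102 | 1466.3675
ACC-103 | 2789.1   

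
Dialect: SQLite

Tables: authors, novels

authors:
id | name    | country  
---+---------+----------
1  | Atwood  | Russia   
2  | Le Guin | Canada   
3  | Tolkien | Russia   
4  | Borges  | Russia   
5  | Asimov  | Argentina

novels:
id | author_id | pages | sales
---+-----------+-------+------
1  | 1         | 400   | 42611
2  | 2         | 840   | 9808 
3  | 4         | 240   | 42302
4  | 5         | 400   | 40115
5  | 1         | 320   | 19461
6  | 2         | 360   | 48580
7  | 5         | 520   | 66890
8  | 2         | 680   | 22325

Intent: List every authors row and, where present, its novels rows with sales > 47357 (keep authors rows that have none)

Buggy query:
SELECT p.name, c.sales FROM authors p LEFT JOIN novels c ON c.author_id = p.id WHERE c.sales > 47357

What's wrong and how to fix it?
Bug: A WHERE condition on the right-hand table after LEFT JOIN drops unmatched parents

Fix: Put 'c.sales > 47357' in the JOIN's ON clause instead of WHERE

Corrected query:
SELECT p.name, c.sales FROM authors p LEFT JOIN novels c ON c.author_id = p.id AND c.sales > 47357

Result:
name    | sales
--------+------
Atwood  | NULL 
Le Guin | 48580
Tolkien | NULL 
Borges  | NULL 
Asimov  | 66890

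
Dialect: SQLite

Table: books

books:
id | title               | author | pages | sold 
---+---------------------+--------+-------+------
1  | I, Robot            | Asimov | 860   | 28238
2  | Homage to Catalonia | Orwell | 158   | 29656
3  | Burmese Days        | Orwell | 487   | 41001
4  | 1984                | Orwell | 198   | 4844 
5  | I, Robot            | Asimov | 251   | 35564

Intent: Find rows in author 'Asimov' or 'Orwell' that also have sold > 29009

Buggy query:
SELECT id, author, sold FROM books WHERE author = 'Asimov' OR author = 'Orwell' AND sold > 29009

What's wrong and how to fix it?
Bug: AND binds tighter than OR, so this parses as author = 'Asimov' OR (author = 'Orwell' AND sold > 29009)

Fix: Add parentheses around the OR so the AND applies to both alternatives

Corrected query:
SELECT id, author, sold FROM books WHERE (author = 'Asimov' OR author = 'Orwell') AND sold > 29009

Result:
id | author | sold 
---+--------+------
2  | Orwell | 29656
3  | Orwell | 41001
5  | Asimov | 35564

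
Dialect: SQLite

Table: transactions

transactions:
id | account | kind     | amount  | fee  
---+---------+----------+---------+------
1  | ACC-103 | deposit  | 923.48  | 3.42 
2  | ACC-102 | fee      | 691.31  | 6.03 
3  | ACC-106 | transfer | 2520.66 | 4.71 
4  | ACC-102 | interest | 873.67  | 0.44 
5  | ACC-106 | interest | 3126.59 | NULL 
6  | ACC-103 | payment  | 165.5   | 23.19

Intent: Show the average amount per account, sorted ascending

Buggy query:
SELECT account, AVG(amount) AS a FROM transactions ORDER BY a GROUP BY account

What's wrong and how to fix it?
Bug: ORDER BY appears before GROUP BY; SQL clause order requires GROUP BY first

Fix: Reorder: SELECT … FROM … GROUP BY … ORDER BY …

Corrected query:
SELECT account, AVG(amount) AS a FROM transactions GROUP BY account ORDER BY a

Result:
account | a       
--------+---------
ACC-103 | 544.49  
ACC-102 | 782.49  
ACC-106 | 2823.625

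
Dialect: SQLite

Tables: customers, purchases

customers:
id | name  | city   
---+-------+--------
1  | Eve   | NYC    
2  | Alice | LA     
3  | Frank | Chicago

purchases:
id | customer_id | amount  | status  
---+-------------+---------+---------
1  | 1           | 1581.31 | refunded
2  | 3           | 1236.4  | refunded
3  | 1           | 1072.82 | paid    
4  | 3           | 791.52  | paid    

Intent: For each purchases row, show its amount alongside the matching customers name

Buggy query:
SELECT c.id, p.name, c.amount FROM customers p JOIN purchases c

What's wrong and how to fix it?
Bug: JOIN with no ON clause produces a cartesian product; every purchases row pairs with every customers row

Fix: Specify the join condition linking the foreign key to the parent id

Corrected query:
SELECT c.id, p.name, c.amount FROM customers p JOIN purchases c ON c.customer_id = p.id

Result:
id | name  | amount 
---+-------+--------
1  | Eve   | 1581.31
2  | Frank | 1236.4 
3  | Eve   | 1072.82
4  | Frank | 791.52 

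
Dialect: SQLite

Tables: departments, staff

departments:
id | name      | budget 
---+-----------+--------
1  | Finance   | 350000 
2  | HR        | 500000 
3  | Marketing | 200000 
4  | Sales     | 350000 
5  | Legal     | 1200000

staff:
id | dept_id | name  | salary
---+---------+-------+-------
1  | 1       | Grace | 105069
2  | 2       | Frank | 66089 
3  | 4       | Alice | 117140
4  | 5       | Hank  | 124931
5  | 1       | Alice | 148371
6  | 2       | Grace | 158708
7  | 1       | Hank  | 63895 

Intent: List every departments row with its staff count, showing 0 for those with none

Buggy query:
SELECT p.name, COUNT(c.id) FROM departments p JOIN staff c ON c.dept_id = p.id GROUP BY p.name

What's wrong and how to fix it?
Bug: An inner join excludes parents with zero children

Fix: Use LEFT JOIN so parents without children still appear (COUNT(c.id) gives 0)

Corrected query:
SELECT p.name, COUNT(c.id) FROM departments p LEFT JOIN staff c ON c.dept_id = p.id GROUP BY p.name

Result:
name      | COUNT(c.id)
----------+------------
Finance   | 3          
HR        | 2          
Legal     | 1          
Marketing | 0          
Sales     | 1          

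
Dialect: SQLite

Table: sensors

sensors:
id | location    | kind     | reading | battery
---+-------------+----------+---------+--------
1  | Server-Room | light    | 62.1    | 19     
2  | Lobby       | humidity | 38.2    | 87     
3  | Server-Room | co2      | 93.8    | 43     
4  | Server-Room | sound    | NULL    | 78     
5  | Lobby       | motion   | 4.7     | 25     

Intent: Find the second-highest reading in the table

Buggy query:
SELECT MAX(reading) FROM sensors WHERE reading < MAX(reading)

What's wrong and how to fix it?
Bug: The inner MAX is an aggregate inside WHERE, which is not allowed

Fix: Compute the overall MAX in a subquery, then take MAX of rows below it

Corrected query:
SELECT MAX(reading) FROM sensors WHERE reading < (SELECT MAX(reading) FROM sensors)

Result:
MAX(reading)
------------
62.1        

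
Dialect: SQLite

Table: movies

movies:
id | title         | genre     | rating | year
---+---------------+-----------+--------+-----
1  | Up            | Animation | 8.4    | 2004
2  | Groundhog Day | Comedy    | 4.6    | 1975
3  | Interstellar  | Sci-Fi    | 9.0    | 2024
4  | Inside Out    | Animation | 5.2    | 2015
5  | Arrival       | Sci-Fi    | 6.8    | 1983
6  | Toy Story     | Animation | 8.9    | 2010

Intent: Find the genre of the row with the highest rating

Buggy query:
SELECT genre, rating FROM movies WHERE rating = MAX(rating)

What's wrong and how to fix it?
Bug: MAX(rating) is an aggregate and cannot be used directly in WHERE

Fix: Wrap MAX in a scalar subquery so WHERE compares against a single value

Corrected query:
SELECT genre, rating FROM movies WHERE rating = (SELECT MAX(rating) FROM movies)

Result:
genre  | rating
-------+-------
Sci-Fi | 9     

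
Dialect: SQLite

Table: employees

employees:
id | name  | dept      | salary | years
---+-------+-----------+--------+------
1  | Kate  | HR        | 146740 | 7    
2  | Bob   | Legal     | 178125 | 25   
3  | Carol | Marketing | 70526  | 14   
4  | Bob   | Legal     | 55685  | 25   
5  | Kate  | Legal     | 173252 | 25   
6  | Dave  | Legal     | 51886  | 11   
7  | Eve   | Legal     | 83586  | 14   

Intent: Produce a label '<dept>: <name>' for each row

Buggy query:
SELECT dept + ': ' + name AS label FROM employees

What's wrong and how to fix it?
Bug: SQLite uses || for string concatenation; + coerces text to numbers (yielding 0)

Fix: Replace + with || to concatenate text

Corrected query:
SELECT dept || ': ' || name AS label FROM employees

Result:
label           
----------------
HR: Kate        
Legal: Bob      
Marketing: Carol
Legal: Bob      
Legal: Kate     
Legal: Dave     
Legal: Eve      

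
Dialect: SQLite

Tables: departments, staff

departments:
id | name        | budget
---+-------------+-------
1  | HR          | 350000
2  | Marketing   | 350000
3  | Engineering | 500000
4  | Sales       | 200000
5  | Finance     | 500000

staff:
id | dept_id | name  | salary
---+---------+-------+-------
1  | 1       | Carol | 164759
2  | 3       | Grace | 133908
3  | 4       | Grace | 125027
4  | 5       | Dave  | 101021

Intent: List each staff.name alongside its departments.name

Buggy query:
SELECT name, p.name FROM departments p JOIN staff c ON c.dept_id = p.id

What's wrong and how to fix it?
Bug: 'name' exists in both joined tables, so the database can't tell which one is meant

Fix: Prefix ambiguous columns with the table alias

Corrected query:
SELECT c.name, p.name FROM departments p JOIN staff c ON c.dept_id = p.id

Result:
name  | name       
------+------------
Carol | HR         
Grace | Engineering
Grace | Sales      
Dave  | Finance    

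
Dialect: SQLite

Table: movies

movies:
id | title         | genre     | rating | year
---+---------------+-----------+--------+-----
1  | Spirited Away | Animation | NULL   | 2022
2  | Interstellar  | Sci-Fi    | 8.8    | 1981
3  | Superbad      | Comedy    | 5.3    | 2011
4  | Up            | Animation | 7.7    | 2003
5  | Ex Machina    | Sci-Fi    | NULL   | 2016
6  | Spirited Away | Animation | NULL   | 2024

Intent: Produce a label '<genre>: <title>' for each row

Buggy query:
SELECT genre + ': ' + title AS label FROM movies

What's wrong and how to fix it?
Bug: SQLite uses || for string concatenation; + coerces text to numbers (yielding 0)

Fix: Use the || operator for string concatenation

Corrected query:
SELECT genre || ': ' || title AS label FROM movies

Result:
label                   
------------------------
Animation: Spirited Away
Sci-Fi: Interstellar    
Comedy: Superbad        
Animation: Up           
Sci-Fi: Ex Machina      
Animation: Spirited Away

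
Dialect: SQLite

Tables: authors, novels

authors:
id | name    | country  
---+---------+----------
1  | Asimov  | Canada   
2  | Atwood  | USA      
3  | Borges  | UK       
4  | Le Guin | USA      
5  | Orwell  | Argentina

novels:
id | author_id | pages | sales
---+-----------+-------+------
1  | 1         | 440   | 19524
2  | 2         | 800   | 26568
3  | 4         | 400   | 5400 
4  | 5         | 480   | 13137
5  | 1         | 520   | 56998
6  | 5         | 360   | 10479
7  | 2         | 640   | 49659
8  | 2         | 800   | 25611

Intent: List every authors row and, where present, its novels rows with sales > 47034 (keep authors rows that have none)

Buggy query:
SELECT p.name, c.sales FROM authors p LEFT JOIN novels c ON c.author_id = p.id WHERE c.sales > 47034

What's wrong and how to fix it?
Bug: Filtering c.sales in WHERE discards the NULL rows produced by LEFT JOIN, turning it into an inner join

Fix: Put 'c.sales > 47034' in the JOIN's ON clause instead of WHERE

Corrected query:
SELECT p.name, c.sales FROM authors p LEFT JOIN novels c ON c.author_id = p.id AND c.sales > 47034

Result:
name    | sales
--------+------
Asimov  | 56998
Atwood  | 49659
Borges  | NULL 
Le Guin | NULL 
Orwell  | NULL 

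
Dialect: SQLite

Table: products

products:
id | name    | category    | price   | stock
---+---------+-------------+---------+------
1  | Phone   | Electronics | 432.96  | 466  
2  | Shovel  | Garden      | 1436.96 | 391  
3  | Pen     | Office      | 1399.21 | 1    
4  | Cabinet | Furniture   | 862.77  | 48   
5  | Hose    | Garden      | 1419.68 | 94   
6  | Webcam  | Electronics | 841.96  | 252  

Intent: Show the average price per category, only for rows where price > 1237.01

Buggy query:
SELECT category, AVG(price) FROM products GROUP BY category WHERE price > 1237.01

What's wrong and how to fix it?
Bug: Row-level WHERE must come before GROUP BY in the clause order

Fix: Place WHERE between FROM and GROUP BY

Corrected query:
SELECT category, AVG(price) FROM products WHERE price > 1237.01 GROUP BY category

Result:
category | AVG(price)
---------+-----------
Garden   | 1428.32   
Office   | 1399.21   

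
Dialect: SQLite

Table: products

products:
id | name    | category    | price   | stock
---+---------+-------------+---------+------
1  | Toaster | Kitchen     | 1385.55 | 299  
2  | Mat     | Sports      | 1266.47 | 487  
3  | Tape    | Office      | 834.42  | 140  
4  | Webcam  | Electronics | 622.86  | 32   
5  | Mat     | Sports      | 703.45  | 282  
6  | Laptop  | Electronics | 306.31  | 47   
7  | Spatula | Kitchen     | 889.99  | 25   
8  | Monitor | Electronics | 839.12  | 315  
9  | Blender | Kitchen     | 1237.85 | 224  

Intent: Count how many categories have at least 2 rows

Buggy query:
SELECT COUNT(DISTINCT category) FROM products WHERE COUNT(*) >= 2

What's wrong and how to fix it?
Bug: COUNT(*) cannot appear in WHERE; the per-group count doesn't exist yet

Fix: Use a subquery that GROUPs and filters with HAVING, then count its rows

Corrected query:
SELECT COUNT(*) FROM (SELECT category FROM products GROUP BY category HAVING COUNT(*) >= 2)

Result:
COUNT(*)
--------
3       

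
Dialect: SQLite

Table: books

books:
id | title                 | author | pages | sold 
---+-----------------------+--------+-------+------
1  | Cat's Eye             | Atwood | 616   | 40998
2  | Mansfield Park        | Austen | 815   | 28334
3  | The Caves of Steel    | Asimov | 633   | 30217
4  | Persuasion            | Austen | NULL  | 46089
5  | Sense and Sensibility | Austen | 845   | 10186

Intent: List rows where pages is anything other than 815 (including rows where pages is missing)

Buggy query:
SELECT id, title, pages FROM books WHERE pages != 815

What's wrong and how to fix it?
Bug: Inequality against NULL is unknown, not true; rows with NULL are dropped

Fix: Handle NULL separately with IS NULL alongside the inequality

Corrected query:
SELECT id, title, pages FROM books WHERE pages != 815 OR pages IS NULL

Result:
id | title                 | pages
---+-----------------------+------
1  | Cat's Eye             | 616  
3  | The Caves of Steel    | 633  
4  | Persuasion            | NULL 
5  | Sense and Sensibility | 845  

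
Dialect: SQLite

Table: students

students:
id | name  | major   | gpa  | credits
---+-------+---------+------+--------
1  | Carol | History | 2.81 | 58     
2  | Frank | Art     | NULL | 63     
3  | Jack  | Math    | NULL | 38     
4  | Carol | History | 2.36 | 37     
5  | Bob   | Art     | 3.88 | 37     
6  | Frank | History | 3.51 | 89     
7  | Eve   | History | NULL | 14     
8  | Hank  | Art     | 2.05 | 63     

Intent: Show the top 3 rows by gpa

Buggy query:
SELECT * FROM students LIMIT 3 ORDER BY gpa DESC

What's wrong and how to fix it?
Bug: LIMIT must come after ORDER BY

Fix: Sort with ORDER BY, then apply LIMIT

Corrected query:
SELECT * FROM students ORDER BY gpa DESC LIMIT 3

Result:
id | name  | major   | gpa  | credits
---+-------+---------+------+--------
5  | Bob   | Art     | 3.88 | 37     
6  | Frank | History | 3.51 | 89     
1  | Carol | History | 2.81 | 58     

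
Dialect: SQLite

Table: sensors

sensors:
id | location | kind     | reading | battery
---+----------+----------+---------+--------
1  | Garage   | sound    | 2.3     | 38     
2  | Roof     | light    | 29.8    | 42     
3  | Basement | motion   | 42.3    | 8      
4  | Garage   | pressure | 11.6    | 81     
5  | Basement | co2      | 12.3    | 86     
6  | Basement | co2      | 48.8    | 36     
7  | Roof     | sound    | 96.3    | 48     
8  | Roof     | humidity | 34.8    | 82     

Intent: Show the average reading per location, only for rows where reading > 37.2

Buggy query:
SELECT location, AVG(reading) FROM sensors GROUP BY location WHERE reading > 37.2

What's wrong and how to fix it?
Bug: Row-level WHERE must come before GROUP BY in the clause order

Fix: Place WHERE between FROM and GROUP BY

Corrected query:
SELECT location, AVG(reading) FROM sensors WHERE reading > 37.2 GROUP BY location

Result:
location | AVG(reading)
---------+-------------
Basement | 45.55       
Roof     | 96.3        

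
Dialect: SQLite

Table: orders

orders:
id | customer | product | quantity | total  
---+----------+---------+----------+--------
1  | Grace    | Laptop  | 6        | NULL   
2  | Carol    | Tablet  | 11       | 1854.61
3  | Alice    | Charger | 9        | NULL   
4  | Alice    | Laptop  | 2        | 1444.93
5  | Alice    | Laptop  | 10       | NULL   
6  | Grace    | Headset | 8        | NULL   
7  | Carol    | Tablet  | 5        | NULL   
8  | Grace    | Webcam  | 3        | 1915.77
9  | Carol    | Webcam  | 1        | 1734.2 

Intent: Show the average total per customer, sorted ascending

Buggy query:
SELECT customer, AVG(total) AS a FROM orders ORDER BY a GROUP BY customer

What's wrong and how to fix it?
Bug: ORDER BY appears before GROUP BY; SQL clause order requires GROUP BY first

Fix: Move ORDER BY to the end, after GROUP BY

Corrected query:
SELECT customer, AVG(total) AS a FROM orders GROUP BY customer ORDER BY a

Result:
customer | a       
---------+---------
Alice    | 1444.93 
Carol    | 1794.405
Grace    | 1915.77 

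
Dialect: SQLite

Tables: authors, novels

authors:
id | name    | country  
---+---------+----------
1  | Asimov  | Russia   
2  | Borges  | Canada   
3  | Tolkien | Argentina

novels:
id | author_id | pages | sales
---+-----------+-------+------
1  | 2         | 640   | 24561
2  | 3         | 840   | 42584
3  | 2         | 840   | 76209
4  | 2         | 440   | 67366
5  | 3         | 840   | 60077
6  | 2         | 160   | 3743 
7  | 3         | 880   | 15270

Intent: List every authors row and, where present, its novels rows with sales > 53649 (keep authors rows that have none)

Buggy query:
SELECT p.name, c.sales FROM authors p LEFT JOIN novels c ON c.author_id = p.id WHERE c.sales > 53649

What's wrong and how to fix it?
Bug: A WHERE condition on the right-hand table after LEFT JOIN drops unmatched parents

Fix: Put 'c.sales > 53649' in the JOIN's ON clause instead of WHERE

Corrected query:
SELECT p.name, c.sales FROM authors p LEFT JOIN novels c ON c.author_id = p.id AND c.sales > 53649

Result:
name    | sales
--------+------
Asimov  | NULL 
Borges  | 67366
Borges  | 76209
Tolkien | 60077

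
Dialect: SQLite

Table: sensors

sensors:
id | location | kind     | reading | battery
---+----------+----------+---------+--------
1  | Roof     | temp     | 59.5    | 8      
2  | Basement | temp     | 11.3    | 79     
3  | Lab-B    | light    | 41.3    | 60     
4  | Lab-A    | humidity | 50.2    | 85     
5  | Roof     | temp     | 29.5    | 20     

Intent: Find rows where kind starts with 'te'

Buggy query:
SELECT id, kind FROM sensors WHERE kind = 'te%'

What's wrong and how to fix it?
Bug: '=' compares the literal string including the % character; pattern matching needs LIKE

Fix: Use LIKE for wildcard pattern matching

Corrected query:
SELECT id, kind FROM sensors WHERE kind LIKE 'te%'

Result:
id | kind
---+-----
1  | temp
2  | temp
5  | temp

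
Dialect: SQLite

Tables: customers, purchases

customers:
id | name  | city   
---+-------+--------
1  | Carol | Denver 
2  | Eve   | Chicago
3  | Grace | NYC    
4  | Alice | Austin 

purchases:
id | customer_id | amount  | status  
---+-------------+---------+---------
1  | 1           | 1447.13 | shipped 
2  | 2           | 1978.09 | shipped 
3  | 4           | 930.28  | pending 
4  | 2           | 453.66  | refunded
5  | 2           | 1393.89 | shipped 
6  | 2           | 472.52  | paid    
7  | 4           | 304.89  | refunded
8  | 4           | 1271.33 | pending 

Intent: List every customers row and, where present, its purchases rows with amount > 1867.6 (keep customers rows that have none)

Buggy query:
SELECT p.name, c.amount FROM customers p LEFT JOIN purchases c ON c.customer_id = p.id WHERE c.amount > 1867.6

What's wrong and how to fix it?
Bug: Filtering c.amount in WHERE discards the NULL rows produced by LEFT JOIN, turning it into an inner join

Fix: Move the right-table condition into the ON clause so unmatched parents are kept

Corrected query:
SELECT p.name, c.amount FROM customers p LEFT JOIN purchases c ON c.customer_id = p.id AND c.amount > 1867.6

Result:
name  | amount 
------+--------
Carol | NULL   
Eve   | 1978.09
Grace | NULL   
Alice | NULL   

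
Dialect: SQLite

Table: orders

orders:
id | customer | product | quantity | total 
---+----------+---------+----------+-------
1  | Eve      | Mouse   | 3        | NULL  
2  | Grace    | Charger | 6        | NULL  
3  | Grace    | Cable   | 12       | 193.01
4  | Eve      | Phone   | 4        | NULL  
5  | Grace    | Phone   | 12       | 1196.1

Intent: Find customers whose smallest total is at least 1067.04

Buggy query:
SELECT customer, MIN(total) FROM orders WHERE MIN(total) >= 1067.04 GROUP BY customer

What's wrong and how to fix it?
Bug: MIN() in WHERE is a misuse of aggregate

Fix: Use HAVING for the per-group MIN condition

Corrected query:
SELECT customer, MIN(total) FROM orders GROUP BY customer HAVING MIN(total) >= 1067.04

Result:
(no rows)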